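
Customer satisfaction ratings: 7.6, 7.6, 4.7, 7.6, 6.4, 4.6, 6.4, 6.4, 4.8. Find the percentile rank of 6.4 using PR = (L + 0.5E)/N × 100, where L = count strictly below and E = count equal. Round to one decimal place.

N = 9.
Strictly below 6.4: 3. Equal to 6.4: 3.
PR = (3 + 0.5·3)/9 × 100 = 50.0

50.0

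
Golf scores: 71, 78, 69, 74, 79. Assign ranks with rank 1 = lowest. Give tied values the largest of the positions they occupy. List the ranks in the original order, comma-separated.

Sorted (ascending): 69, 71, 74, 78, 79
No ties — each value takes its position as its rank.

2, 4, 1, 3, 5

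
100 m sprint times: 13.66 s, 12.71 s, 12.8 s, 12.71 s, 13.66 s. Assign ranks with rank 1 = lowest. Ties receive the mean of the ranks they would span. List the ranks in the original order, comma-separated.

4.5, 1.5, 3, 1.5, 4.5

Sorted (ascending): 12.71, 12.71, 12.8, 13.66, 13.66
The 2 values of 12.71 occupy positions 1–2 → average rank (1+2)/2 = 1.5.
The 2 values of 13.66 occupy positions 4–5 → average rank (4+5)/2 = 4.5.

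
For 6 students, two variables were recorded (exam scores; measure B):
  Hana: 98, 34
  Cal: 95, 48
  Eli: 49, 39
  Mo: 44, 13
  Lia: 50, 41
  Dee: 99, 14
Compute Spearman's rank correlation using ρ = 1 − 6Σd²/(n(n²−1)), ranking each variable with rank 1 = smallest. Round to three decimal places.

0.086

Ranks of variable 1: 5, 4, 2, 1, 3, 6
Ranks of variable 2: 3, 6, 4, 1, 5, 2
d = r₁ − r₂: 2, -2, -2, 0, -2, 4
d²: 4, 4, 4, 0, 4, 16; Σd² = 32
ρ = 1 − 6·32/(6·35) = 1 − 192/210 = 0.086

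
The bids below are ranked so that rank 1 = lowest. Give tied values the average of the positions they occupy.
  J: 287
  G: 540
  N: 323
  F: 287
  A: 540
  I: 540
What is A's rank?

Sorted (ascending): 287, 287, 323, 540, 540, 540
The 2 values of 287 occupy positions 1–2 → average rank (1+2)/2 = 1.5.
The 3 values of 540 occupy positions 4–6 → average rank 5.
A has value 540 → rank 5.

5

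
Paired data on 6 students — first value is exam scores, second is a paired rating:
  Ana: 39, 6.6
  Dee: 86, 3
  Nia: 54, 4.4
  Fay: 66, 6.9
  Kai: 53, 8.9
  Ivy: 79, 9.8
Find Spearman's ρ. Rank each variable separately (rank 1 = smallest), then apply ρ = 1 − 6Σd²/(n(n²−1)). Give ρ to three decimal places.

Ranks of variable 1: 1, 6, 3, 4, 2, 5
Ranks of variable 2: 3, 1, 2, 4, 5, 6
d = r₁ − r₂: -2, 5, 1, 0, -3, -1
d²: 4, 25, 1, 0, 9, 1; Σd² = 40
ρ = 1 − 6·40/(6·35) = 1 − 240/210 = -0.143

-0.143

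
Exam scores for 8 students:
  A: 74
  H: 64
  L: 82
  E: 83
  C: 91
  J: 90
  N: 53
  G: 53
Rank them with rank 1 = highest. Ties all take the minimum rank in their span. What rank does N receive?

Sorted (descending): 91, 90, 83, 82, 74, 64, 53, 53
The 2 values of 53 occupy positions 7–8 → each gets rank 7.
N has value 53 → rank 7.

7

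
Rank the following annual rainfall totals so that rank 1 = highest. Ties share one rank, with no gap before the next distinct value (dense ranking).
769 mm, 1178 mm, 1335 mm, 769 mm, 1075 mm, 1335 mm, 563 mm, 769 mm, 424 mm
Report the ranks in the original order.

4, 2, 1, 4, 3, 1, 5, 4, 6

Sorted (descending): 1335, 1335, 1178, 1075, 769, 769, 769, 563, 424
The 2 values of 1335 share dense rank 1.
The 3 values of 769 share dense rank 4.
Remaining distinct values take the next consecutive integers.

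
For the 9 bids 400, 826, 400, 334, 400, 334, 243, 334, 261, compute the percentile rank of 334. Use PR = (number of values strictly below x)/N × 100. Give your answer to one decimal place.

N = 9.
Strictly below 334: 2. Equal to 334: 3.
PR = 2/9 × 100 = 22.2

22.2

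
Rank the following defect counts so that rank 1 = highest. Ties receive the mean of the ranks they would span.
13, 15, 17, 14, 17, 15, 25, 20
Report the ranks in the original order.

8, 5.5, 3.5, 7, 3.5, 5.5, 1, 2

Sorted (descending): 25, 20, 17, 17, 15, 15, 14, 13
The 2 values of 17 occupy positions 3–4 → average rank (3+4)/2 = 3.5.
The 2 values of 15 occupy positions 5–6 → average rank (5+6)/2 = 5.5.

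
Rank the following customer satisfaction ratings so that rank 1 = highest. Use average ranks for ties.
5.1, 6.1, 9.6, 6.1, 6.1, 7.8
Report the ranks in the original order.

6, 4, 1, 4, 4, 2

Sorted (descending): 9.6, 7.8, 6.1, 6.1, 6.1, 5.1
The 3 values of 6.1 occupy positions 3–5 → average rank 4.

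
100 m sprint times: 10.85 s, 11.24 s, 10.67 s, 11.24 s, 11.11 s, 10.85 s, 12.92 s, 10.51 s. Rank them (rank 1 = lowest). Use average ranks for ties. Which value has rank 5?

Sorted (ascending): 10.51, 10.67, 10.85, 10.85, 11.11, 11.24, 11.24, 12.92
The 2 values of 10.85 occupy positions 3–4 → average rank (3+4)/2 = 3.5.
The 2 values of 11.24 occupy positions 6–7 → average rank (6+7)/2 = 6.5.
Rank 5 → value 11.11.

11.11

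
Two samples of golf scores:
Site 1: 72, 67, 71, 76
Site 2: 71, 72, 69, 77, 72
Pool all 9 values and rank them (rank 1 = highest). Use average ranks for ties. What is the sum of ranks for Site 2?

Sorted (descending): 77, 76, 72, 72, 72, 71, 71, 69, 67
The 3 values of 72 occupy positions 3–5 → average rank 4.
The 2 values of 71 occupy positions 6–7 → average rank (6+7)/2 = 6.5.
Site 2 values → pooled ranks: 71→6.5, 72→4, 69→8, 77→1, 72→4
Rank sum = 6.5 + 4 + 8 + 1 + 4 = 23.5

23.5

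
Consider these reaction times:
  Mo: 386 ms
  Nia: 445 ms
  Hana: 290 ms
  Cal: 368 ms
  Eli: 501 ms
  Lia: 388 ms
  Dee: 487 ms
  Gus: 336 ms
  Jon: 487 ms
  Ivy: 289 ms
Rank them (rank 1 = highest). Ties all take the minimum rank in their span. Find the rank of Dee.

Sorted (descending): 501, 487, 487, 445, 388, 386, 368, 336, 290, 289
The 2 values of 487 occupy positions 2–3 → each gets rank 2.
Dee has value 487 ms → rank 2.

2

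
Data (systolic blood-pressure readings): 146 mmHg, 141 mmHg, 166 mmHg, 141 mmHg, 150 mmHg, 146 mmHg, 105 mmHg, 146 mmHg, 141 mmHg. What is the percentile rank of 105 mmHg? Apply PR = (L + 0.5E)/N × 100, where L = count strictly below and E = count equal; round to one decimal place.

5.6

N = 9.
Strictly below 105: 0. Equal to 105: 1.
PR = (0 + 0.5·1)/9 × 100 = 5.6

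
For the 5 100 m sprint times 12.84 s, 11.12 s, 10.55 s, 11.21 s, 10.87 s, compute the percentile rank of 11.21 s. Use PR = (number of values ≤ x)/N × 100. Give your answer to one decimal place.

N = 5.
Strictly below 11.21: 3. Equal to 11.21: 1.
PR = 4/5 × 100 = 80.0

80.0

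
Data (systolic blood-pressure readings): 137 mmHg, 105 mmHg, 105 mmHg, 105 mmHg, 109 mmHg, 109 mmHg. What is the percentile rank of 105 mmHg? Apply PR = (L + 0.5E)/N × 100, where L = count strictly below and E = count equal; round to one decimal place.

N = 6.
Strictly below 105: 0. Equal to 105: 3.
PR = (0 + 0.5·3)/6 × 100 = 25.0

25.0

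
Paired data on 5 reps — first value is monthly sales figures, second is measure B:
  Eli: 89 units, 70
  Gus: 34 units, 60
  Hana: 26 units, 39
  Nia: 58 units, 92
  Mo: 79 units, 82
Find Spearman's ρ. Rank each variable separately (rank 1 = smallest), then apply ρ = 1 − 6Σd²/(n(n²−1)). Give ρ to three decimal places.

Ranks of variable 1: 5, 2, 1, 3, 4
Ranks of variable 2: 3, 2, 1, 5, 4
d = r₁ − r₂: 2, 0, 0, -2, 0
d²: 4, 0, 0, 4, 0; Σd² = 8
ρ = 1 − 6·8/(5·24) = 1 − 48/120 = 0.600

0.600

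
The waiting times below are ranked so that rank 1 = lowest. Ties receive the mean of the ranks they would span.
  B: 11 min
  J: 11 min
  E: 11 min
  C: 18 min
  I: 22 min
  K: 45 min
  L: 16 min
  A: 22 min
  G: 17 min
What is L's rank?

Sorted (ascending): 11, 11, 11, 16, 17, 18, 22, 22, 45
The 3 values of 11 occupy positions 1–3 → average rank 2.
The 2 values of 22 occupy positions 7–8 → average rank (7+8)/2 = 7.5.
L has value 16 min → rank 4.

4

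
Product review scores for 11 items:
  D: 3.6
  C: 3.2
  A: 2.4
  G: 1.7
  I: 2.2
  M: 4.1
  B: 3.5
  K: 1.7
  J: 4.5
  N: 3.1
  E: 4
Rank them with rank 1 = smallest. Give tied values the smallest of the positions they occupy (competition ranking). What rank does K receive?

Sorted (ascending): 1.7, 1.7, 2.2, 2.4, 3.1, 3.2, 3.5, 3.6, 4, 4.1, 4.5
The 2 values of 1.7 occupy positions 1–2 → each gets rank 1.
K has value 1.7 → rank 1.

1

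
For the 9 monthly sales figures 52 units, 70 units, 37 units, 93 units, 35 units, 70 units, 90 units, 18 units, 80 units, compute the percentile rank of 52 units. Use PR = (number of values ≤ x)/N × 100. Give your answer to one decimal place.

44.4

N = 9.
Strictly below 52: 3. Equal to 52: 1.
PR = 4/9 × 100 = 44.4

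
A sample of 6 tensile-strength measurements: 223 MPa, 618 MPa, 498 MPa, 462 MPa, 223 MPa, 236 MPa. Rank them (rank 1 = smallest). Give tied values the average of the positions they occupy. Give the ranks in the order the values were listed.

Sorted (ascending): 223, 223, 236, 462, 498, 618
The 2 values of 223 occupy positions 1–2 → average rank (1+2)/2 = 1.5.

1.5, 6, 5, 4, 1.5, 3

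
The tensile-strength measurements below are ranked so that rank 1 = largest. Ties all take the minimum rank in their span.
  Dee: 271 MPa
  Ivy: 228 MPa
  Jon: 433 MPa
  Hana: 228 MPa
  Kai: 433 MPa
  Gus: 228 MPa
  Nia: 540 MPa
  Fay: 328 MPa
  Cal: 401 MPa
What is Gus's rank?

Sorted (descending): 540, 433, 433, 401, 328, 271, 228, 228, 228
The 2 values of 433 occupy positions 2–3 → each gets rank 2.
The 3 values of 228 occupy positions 7–9 → each gets rank 7.
Gus has value 228 MPa → rank 7.

7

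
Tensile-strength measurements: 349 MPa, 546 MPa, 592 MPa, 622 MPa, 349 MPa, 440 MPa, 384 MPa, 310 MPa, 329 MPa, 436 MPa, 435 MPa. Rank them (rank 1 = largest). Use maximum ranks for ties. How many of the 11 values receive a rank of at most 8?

7

Sorted (descending): 622, 592, 546, 440, 436, 435, 384, 349, 349, 329, 310
The 2 values of 349 occupy positions 8–9 → each gets rank 9.
Ranks ≤ 8: {1, 2, 3, 4, 5, 6, 7} → 7 values.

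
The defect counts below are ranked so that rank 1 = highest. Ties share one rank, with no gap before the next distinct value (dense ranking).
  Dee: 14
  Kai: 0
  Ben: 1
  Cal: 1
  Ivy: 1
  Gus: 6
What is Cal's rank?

Sorted (descending): 14, 6, 1, 1, 1, 0
The 3 values of 1 share dense rank 3.
Remaining distinct values take the next consecutive integers.
Cal has value 1 → rank 3.

3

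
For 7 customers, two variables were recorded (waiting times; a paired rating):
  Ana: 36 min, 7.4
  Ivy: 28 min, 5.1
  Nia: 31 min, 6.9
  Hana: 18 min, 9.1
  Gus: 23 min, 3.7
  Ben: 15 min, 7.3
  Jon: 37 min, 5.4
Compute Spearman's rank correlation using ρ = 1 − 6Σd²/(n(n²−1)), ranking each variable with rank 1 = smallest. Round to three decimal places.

Ranks of variable 1: 6, 4, 5, 2, 3, 1, 7
Ranks of variable 2: 6, 2, 4, 7, 1, 5, 3
d = r₁ − r₂: 0, 2, 1, -5, 2, -4, 4
d²: 0, 4, 1, 25, 4, 16, 16; Σd² = 66
ρ = 1 − 6·66/(7·48) = 1 − 396/336 = -0.179

-0.179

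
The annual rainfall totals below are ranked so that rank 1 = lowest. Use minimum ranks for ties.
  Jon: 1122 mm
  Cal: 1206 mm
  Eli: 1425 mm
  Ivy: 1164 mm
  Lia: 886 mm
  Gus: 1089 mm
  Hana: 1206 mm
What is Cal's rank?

Sorted (ascending): 886, 1089, 1122, 1164, 1206, 1206, 1425
The 2 values of 1206 occupy positions 5–6 → each gets rank 5.
Cal has value 1206 mm → rank 5.

5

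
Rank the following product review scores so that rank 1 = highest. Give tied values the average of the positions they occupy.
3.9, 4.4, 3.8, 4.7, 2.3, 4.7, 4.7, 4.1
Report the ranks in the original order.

Sorted (descending): 4.7, 4.7, 4.7, 4.4, 4.1, 3.9, 3.8, 2.3
The 3 values of 4.7 occupy positions 1–3 → average rank 2.

6, 4, 7, 2, 8, 2, 2, 5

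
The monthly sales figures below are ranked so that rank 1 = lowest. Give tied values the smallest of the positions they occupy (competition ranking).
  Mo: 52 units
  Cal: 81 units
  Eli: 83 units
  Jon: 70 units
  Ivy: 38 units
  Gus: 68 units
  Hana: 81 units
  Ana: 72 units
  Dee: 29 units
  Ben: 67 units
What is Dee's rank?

Sorted (ascending): 29, 38, 52, 67, 68, 70, 72, 81, 81, 83
The 2 values of 81 occupy positions 8–9 → each gets rank 8.
Dee has value 29 units → rank 1.

1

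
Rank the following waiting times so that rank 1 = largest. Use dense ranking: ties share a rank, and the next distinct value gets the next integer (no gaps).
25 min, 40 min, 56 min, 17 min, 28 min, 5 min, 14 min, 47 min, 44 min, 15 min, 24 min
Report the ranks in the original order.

Sorted (descending): 56, 47, 44, 40, 28, 25, 24, 17, 15, 14, 5
No ties — each value takes its position as its rank.

6, 4, 1, 8, 5, 11, 10, 2, 3, 9, 7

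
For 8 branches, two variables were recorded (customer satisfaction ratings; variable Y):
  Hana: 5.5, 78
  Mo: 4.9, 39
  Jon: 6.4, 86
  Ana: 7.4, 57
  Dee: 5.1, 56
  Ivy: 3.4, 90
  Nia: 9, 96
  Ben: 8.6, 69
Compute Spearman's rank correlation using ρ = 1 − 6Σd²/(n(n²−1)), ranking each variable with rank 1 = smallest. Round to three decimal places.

Ranks of variable 1: 4, 2, 5, 6, 3, 1, 8, 7
Ranks of variable 2: 5, 1, 6, 3, 2, 7, 8, 4
d = r₁ − r₂: -1, 1, -1, 3, 1, -6, 0, 3
d²: 1, 1, 1, 9, 1, 36, 0, 9; Σd² = 58
ρ = 1 − 6·58/(8·63) = 1 − 348/504 = 0.310

0.310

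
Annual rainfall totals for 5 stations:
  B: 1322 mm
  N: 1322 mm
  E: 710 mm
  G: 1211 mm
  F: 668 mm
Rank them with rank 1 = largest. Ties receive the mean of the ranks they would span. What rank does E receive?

4

Sorted (descending): 1322, 1322, 1211, 710, 668
The 2 values of 1322 occupy positions 1–2 → average rank (1+2)/2 = 1.5.
E has value 710 mm → rank 4.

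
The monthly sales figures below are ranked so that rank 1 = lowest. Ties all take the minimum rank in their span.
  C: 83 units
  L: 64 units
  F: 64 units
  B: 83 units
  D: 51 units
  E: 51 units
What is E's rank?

Sorted (ascending): 51, 51, 64, 64, 83, 83
The 2 values of 51 occupy positions 1–2 → each gets rank 1.
The 2 values of 64 occupy positions 3–4 → each gets rank 3.
The 2 values of 83 occupy positions 5–6 → each gets rank 5.
E has value 51 units → rank 1.

1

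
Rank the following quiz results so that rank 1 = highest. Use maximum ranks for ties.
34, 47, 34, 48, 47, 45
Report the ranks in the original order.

6, 3, 6, 1, 3, 4

Sorted (descending): 48, 47, 47, 45, 34, 34
The 2 values of 47 occupy positions 2–3 → each gets rank 3.
The 2 values of 34 occupy positions 5–6 → each gets rank 6.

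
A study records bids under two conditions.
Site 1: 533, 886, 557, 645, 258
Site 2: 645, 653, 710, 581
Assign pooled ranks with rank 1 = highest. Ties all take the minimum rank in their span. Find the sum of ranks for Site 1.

29

Sorted (descending): 886, 710, 653, 645, 645, 581, 557, 533, 258
The 2 values of 645 occupy positions 4–5 → each gets rank 4.
Site 1 values → pooled ranks: 533→8, 886→1, 557→7, 645→4, 258→9
Rank sum = 8 + 1 + 7 + 4 + 9 = 29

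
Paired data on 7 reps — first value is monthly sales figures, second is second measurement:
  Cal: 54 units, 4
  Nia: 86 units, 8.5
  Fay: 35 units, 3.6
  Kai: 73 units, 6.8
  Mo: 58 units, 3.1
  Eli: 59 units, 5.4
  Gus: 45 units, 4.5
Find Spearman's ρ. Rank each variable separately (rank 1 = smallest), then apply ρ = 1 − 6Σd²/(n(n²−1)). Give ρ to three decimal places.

Ranks of variable 1: 3, 7, 1, 6, 4, 5, 2
Ranks of variable 2: 3, 7, 2, 6, 1, 5, 4
d = r₁ − r₂: 0, 0, -1, 0, 3, 0, -2
d²: 0, 0, 1, 0, 9, 0, 4; Σd² = 14
ρ = 1 − 6·14/(7·48) = 1 − 84/336 = 0.750

0.750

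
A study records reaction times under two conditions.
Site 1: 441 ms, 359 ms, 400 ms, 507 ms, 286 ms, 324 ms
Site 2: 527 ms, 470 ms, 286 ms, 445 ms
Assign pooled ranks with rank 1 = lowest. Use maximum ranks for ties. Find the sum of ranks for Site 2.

27

Sorted (ascending): 286, 286, 324, 359, 400, 441, 445, 470, 507, 527
The 2 values of 286 occupy positions 1–2 → each gets rank 2.
Site 2 values → pooled ranks: 527→10, 470→8, 286→2, 445→7
Rank sum = 10 + 8 + 2 + 7 = 27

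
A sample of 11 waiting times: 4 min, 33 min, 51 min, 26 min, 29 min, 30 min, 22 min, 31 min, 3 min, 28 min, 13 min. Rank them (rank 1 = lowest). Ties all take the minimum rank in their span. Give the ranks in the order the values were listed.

Sorted (ascending): 3, 4, 13, 22, 26, 28, 29, 30, 31, 33, 51
No ties — each value takes its position as its rank.

2, 10, 11, 5, 7, 8, 4, 9, 1, 6, 3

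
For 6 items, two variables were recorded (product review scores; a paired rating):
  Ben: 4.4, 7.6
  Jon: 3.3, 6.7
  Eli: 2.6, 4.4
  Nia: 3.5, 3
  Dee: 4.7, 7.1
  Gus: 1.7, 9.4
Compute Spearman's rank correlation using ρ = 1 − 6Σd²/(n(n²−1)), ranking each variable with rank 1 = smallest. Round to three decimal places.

Ranks of variable 1: 5, 3, 2, 4, 6, 1
Ranks of variable 2: 5, 3, 2, 1, 4, 6
d = r₁ − r₂: 0, 0, 0, 3, 2, -5
d²: 0, 0, 0, 9, 4, 25; Σd² = 38
ρ = 1 − 6·38/(6·35) = 1 − 228/210 = -0.086

-0.086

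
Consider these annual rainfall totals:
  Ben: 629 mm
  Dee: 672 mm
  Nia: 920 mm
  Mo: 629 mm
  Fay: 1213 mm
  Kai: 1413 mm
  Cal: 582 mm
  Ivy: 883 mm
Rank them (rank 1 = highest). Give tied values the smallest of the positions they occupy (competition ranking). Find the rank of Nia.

3

Sorted (descending): 1413, 1213, 920, 883, 672, 629, 629, 582
The 2 values of 629 occupy positions 6–7 → each gets rank 6.
Nia has value 920 mm → rank 3.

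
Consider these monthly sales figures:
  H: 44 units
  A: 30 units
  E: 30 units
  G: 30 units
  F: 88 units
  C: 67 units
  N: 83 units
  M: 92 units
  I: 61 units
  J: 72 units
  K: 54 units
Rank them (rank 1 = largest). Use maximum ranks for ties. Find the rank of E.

Sorted (descending): 92, 88, 83, 72, 67, 61, 54, 44, 30, 30, 30
The 3 values of 30 occupy positions 9–11 → each gets rank 11.
E has value 30 units → rank 11.

11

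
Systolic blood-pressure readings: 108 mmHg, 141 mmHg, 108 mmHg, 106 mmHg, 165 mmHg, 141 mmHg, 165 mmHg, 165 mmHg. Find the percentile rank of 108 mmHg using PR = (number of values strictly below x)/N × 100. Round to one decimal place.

12.5

N = 8.
Strictly below 108: 1. Equal to 108: 2.
PR = 1/8 × 100 = 12.5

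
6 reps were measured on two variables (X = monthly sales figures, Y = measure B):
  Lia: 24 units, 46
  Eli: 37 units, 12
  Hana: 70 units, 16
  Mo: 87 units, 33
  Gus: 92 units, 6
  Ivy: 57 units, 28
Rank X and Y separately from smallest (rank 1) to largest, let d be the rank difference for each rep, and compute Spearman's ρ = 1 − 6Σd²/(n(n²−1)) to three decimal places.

-0.486

Ranks of variable 1: 1, 2, 4, 5, 6, 3
Ranks of variable 2: 6, 2, 3, 5, 1, 4
d = r₁ − r₂: -5, 0, 1, 0, 5, -1
d²: 25, 0, 1, 0, 25, 1; Σd² = 52
ρ = 1 − 6·52/(6·35) = 1 − 312/210 = -0.486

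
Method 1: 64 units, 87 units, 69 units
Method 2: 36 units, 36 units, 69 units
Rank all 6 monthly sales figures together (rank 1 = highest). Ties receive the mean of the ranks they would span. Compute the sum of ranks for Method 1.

7.5

Sorted (descending): 87, 69, 69, 64, 36, 36
The 2 values of 69 occupy positions 2–3 → average rank (2+3)/2 = 2.5.
The 2 values of 36 occupy positions 5–6 → average rank (5+6)/2 = 5.5.
Method 1 values → pooled ranks: 64→4, 87→1, 69→2.5
Rank sum = 4 + 1 + 2.5 = 7.5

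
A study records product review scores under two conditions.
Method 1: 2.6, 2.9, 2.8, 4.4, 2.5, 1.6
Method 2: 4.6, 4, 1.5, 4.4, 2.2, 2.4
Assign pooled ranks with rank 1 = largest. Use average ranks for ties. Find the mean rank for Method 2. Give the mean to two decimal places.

6.42

Sorted (descending): 4.6, 4.4, 4.4, 4, 2.9, 2.8, 2.6, 2.5, 2.4, 2.2, 1.6, 1.5
The 2 values of 4.4 occupy positions 2–3 → average rank (2+3)/2 = 2.5.
Method 2 values → pooled ranks: 4.6→1, 4→4, 1.5→12, 4.4→2.5, 2.2→10, 2.4→9
Mean rank = (1 + 4 + 12 + 2.5 + 10 + 9) / 6 = 6.42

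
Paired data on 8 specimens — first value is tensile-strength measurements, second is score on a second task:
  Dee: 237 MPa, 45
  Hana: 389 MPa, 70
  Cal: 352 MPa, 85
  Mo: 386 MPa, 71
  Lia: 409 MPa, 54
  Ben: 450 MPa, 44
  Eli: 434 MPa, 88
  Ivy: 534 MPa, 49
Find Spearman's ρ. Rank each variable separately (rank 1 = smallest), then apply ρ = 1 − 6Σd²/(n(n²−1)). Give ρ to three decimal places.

Ranks of variable 1: 1, 4, 2, 3, 5, 7, 6, 8
Ranks of variable 2: 2, 5, 7, 6, 4, 1, 8, 3
d = r₁ − r₂: -1, -1, -5, -3, 1, 6, -2, 5
d²: 1, 1, 25, 9, 1, 36, 4, 25; Σd² = 102
ρ = 1 − 6·102/(8·63) = 1 − 612/504 = -0.214

-0.214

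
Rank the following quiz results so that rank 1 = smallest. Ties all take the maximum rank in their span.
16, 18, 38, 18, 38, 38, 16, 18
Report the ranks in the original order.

Sorted (ascending): 16, 16, 18, 18, 18, 38, 38, 38
The 2 values of 16 occupy positions 1–2 → each gets rank 2.
The 3 values of 18 occupy positions 3–5 → each gets rank 5.
The 3 values of 38 occupy positions 6–8 → each gets rank 8.

2, 5, 8, 5, 8, 8, 2, 5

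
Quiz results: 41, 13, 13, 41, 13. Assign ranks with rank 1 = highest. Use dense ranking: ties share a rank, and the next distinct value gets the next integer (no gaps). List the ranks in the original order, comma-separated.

Sorted (descending): 41, 41, 13, 13, 13
The 2 values of 41 share dense rank 1.
The 3 values of 13 share dense rank 2.

1, 2, 2, 1, 2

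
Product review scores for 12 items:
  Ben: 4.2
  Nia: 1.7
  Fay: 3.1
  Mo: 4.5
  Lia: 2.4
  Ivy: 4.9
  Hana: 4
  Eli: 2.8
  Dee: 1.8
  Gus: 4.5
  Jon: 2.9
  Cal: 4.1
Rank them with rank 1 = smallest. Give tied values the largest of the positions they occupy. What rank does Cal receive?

8

Sorted (ascending): 1.7, 1.8, 2.4, 2.8, 2.9, 3.1, 4, 4.1, 4.2, 4.5, 4.5, 4.9
The 2 values of 4.5 occupy positions 10–11 → each gets rank 11.
Cal has value 4.1 → rank 8.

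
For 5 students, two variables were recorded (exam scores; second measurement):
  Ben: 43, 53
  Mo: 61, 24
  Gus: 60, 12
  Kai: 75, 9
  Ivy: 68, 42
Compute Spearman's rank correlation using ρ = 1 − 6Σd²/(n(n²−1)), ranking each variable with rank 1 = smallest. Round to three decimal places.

-0.600

Ranks of variable 1: 1, 3, 2, 5, 4
Ranks of variable 2: 5, 3, 2, 1, 4
d = r₁ − r₂: -4, 0, 0, 4, 0
d²: 16, 0, 0, 16, 0; Σd² = 32
ρ = 1 − 6·32/(5·24) = 1 − 192/120 = -0.600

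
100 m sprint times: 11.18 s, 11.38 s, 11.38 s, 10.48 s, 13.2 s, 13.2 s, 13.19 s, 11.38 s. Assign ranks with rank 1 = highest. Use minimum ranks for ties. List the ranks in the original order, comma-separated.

7, 4, 4, 8, 1, 1, 3, 4

Sorted (descending): 13.2, 13.2, 13.19, 11.38, 11.38, 11.38, 11.18, 10.48
The 2 values of 13.2 occupy positions 1–2 → each gets rank 1.
The 3 values of 11.38 occupy positions 4–6 → each gets rank 4.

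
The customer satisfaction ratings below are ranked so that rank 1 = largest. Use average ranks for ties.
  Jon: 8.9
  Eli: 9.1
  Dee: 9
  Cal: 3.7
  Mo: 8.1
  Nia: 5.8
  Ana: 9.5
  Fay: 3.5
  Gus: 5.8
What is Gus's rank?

6.5

Sorted (descending): 9.5, 9.1, 9, 8.9, 8.1, 5.8, 5.8, 3.7, 3.5
The 2 values of 5.8 occupy positions 6–7 → average rank (6+7)/2 = 6.5.
Gus has value 5.8 → rank 6.5.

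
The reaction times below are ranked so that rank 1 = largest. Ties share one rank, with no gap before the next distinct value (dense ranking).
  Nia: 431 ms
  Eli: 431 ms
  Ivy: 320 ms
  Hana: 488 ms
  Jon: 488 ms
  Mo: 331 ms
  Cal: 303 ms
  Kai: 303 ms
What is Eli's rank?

Sorted (descending): 488, 488, 431, 431, 331, 320, 303, 303
The 2 values of 488 share dense rank 1.
The 2 values of 431 share dense rank 2.
The 2 values of 303 share dense rank 5.
Remaining distinct values take the next consecutive integers.
Eli has value 431 ms → rank 2.

2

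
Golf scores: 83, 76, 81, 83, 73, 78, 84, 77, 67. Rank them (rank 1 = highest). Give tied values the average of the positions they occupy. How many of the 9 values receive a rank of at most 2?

1

Sorted (descending): 84, 83, 83, 81, 78, 77, 76, 73, 67
The 2 values of 83 occupy positions 2–3 → average rank (2+3)/2 = 2.5.
Ranks ≤ 2: {1} → 1 value.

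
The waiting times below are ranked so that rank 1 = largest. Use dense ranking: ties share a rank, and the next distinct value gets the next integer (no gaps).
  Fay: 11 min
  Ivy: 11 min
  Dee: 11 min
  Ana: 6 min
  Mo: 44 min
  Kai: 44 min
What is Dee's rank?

2

Sorted (descending): 44, 44, 11, 11, 11, 6
The 2 values of 44 share dense rank 1.
The 3 values of 11 share dense rank 2.
Remaining distinct values take the next consecutive integers.
Dee has value 11 min → rank 2.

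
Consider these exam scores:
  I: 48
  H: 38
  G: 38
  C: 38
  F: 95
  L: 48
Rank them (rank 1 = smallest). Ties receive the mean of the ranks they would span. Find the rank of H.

2

Sorted (ascending): 38, 38, 38, 48, 48, 95
The 3 values of 38 occupy positions 1–3 → average rank 2.
The 2 values of 48 occupy positions 4–5 → average rank (4+5)/2 = 4.5.
H has value 38 → rank 2.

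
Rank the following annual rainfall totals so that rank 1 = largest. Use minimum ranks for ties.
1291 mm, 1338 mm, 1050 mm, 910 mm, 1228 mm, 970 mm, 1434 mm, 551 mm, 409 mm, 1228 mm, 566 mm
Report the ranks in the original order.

Sorted (descending): 1434, 1338, 1291, 1228, 1228, 1050, 970, 910, 566, 551, 409
The 2 values of 1228 occupy positions 4–5 → each gets rank 4.

3, 2, 6, 8, 4, 7, 1, 10, 11, 4, 9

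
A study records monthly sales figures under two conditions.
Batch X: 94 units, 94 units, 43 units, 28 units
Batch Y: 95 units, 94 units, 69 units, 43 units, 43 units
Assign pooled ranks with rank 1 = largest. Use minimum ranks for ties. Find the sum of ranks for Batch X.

Sorted (descending): 95, 94, 94, 94, 69, 43, 43, 43, 28
The 3 values of 94 occupy positions 2–4 → each gets rank 2.
The 3 values of 43 occupy positions 6–8 → each gets rank 6.
Batch X values → pooled ranks: 94→2, 94→2, 43→6, 28→9
Rank sum = 2 + 2 + 6 + 9 = 19

19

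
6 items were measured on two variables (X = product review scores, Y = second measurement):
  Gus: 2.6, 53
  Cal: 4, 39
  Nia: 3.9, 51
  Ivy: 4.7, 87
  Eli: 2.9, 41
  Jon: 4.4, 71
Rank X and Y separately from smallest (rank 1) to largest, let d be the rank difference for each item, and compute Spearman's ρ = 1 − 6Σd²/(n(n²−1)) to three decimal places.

Ranks of variable 1: 1, 4, 3, 6, 2, 5
Ranks of variable 2: 4, 1, 3, 6, 2, 5
d = r₁ − r₂: -3, 3, 0, 0, 0, 0
d²: 9, 9, 0, 0, 0, 0; Σd² = 18
ρ = 1 − 6·18/(6·35) = 1 − 108/210 = 0.486

0.486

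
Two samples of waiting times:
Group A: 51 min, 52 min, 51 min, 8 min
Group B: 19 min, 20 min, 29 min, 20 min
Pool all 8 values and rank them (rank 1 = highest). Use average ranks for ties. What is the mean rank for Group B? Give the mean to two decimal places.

5.50

Sorted (descending): 52, 51, 51, 29, 20, 20, 19, 8
The 2 values of 51 occupy positions 2–3 → average rank (2+3)/2 = 2.5.
The 2 values of 20 occupy positions 5–6 → average rank (5+6)/2 = 5.5.
Group B values → pooled ranks: 19→7, 20→5.5, 29→4, 20→5.5
Mean rank = (7 + 5.5 + 4 + 5.5) / 4 = 5.50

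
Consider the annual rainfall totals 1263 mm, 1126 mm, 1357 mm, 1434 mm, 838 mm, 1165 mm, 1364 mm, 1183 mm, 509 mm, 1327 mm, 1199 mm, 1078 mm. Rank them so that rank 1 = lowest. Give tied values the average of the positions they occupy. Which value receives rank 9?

Sorted (ascending): 509, 838, 1078, 1126, 1165, 1183, 1199, 1263, 1327, 1357, 1364, 1434
No ties — each value takes its position as its rank.
Rank 9 → value 1327.

1327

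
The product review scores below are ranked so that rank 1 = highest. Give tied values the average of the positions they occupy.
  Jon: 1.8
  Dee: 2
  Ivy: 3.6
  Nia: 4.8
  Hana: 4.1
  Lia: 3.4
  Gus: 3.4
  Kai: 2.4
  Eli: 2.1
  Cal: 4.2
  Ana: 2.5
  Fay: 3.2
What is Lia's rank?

5.5

Sorted (descending): 4.8, 4.2, 4.1, 3.6, 3.4, 3.4, 3.2, 2.5, 2.4, 2.1, 2, 1.8
The 2 values of 3.4 occupy positions 5–6 → average rank (5+6)/2 = 5.5.
Lia has value 3.4 → rank 5.5.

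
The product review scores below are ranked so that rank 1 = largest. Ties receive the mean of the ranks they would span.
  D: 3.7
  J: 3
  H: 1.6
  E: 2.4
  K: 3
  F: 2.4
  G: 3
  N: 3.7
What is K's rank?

Sorted (descending): 3.7, 3.7, 3, 3, 3, 2.4, 2.4, 1.6
The 2 values of 3.7 occupy positions 1–2 → average rank (1+2)/2 = 1.5.
The 3 values of 3 occupy positions 3–5 → average rank 4.
The 2 values of 2.4 occupy positions 6–7 → average rank (6+7)/2 = 6.5.
K has value 3 → rank 4.

4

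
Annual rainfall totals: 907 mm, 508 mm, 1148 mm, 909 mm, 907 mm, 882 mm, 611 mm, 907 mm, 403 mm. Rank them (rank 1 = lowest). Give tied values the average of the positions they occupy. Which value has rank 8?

Sorted (ascending): 403, 508, 611, 882, 907, 907, 907, 909, 1148
The 3 values of 907 occupy positions 5–7 → average rank 6.
Rank 8 → value 909.

909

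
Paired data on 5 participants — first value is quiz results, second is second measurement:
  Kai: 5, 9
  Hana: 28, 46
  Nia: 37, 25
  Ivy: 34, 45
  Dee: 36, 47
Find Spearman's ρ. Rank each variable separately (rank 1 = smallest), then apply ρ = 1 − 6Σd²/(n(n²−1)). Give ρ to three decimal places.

0.300

Ranks of variable 1: 1, 2, 5, 3, 4
Ranks of variable 2: 1, 4, 2, 3, 5
d = r₁ − r₂: 0, -2, 3, 0, -1
d²: 0, 4, 9, 0, 1; Σd² = 14
ρ = 1 − 6·14/(5·24) = 1 − 84/120 = 0.300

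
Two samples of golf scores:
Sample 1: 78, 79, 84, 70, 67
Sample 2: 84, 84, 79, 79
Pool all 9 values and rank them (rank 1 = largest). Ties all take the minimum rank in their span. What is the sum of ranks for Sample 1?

29

Sorted (descending): 84, 84, 84, 79, 79, 79, 78, 70, 67
The 3 values of 84 occupy positions 1–3 → each gets rank 1.
The 3 values of 79 occupy positions 4–6 → each gets rank 4.
Sample 1 values → pooled ranks: 78→7, 79→4, 84→1, 70→8, 67→9
Rank sum = 7 + 4 + 1 + 8 + 9 = 29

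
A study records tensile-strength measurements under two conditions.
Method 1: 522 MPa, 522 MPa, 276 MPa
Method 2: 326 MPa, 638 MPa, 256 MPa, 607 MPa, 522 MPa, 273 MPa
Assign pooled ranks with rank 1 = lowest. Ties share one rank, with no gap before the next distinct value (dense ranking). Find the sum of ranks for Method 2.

25

Sorted (ascending): 256, 273, 276, 326, 522, 522, 522, 607, 638
The 3 values of 522 share dense rank 5.
Remaining distinct values take the next consecutive integers.
Method 2 values → pooled ranks: 326→4, 638→7, 256→1, 607→6, 522→5, 273→2
Rank sum = 4 + 7 + 1 + 6 + 5 + 2 = 25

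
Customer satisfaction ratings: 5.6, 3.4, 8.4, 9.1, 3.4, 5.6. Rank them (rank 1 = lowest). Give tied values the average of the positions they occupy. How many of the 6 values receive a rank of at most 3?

2

Sorted (ascending): 3.4, 3.4, 5.6, 5.6, 8.4, 9.1
The 2 values of 3.4 occupy positions 1–2 → average rank (1+2)/2 = 1.5.
The 2 values of 5.6 occupy positions 3–4 → average rank (3+4)/2 = 3.5.
Ranks ≤ 3: {1.5, 1.5} → 2 values.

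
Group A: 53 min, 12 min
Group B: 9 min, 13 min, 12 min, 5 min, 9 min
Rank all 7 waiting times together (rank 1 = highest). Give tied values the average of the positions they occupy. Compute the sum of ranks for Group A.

Sorted (descending): 53, 13, 12, 12, 9, 9, 5
The 2 values of 12 occupy positions 3–4 → average rank (3+4)/2 = 3.5.
The 2 values of 9 occupy positions 5–6 → average rank (5+6)/2 = 5.5.
Group A values → pooled ranks: 53→1, 12→3.5
Rank sum = 1 + 3.5 = 4.5

4.5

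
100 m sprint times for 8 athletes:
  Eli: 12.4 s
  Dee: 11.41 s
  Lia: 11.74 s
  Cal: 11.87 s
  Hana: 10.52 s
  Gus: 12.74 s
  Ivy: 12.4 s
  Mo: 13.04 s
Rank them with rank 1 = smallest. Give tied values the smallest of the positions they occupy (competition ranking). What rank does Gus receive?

Sorted (ascending): 10.52, 11.41, 11.74, 11.87, 12.4, 12.4, 12.74, 13.04
The 2 values of 12.4 occupy positions 5–6 → each gets rank 5.
Gus has value 12.74 s → rank 7.

7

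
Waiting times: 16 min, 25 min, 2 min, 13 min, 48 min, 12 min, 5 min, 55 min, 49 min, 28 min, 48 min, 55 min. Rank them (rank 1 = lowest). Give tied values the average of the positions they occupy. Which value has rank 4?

Sorted (ascending): 2, 5, 12, 13, 16, 25, 28, 48, 48, 49, 55, 55
The 2 values of 48 occupy positions 8–9 → average rank (8+9)/2 = 8.5.
The 2 values of 55 occupy positions 11–12 → average rank (11+12)/2 = 11.5.
Rank 4 → value 13.

13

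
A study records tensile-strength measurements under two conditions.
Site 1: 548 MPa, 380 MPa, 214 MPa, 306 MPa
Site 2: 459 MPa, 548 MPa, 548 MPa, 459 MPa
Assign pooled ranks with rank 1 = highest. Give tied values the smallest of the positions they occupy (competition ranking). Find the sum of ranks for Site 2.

10

Sorted (descending): 548, 548, 548, 459, 459, 380, 306, 214
The 3 values of 548 occupy positions 1–3 → each gets rank 1.
The 2 values of 459 occupy positions 4–5 → each gets rank 4.
Site 2 values → pooled ranks: 459→4, 548→1, 548→1, 459→4
Rank sum = 4 + 1 + 1 + 4 = 10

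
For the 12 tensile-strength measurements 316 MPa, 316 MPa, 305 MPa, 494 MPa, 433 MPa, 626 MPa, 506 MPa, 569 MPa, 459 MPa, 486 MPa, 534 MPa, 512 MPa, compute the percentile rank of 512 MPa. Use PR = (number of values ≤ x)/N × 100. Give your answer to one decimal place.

N = 12.
Strictly below 512: 8. Equal to 512: 1.
PR = 9/12 × 100 = 75.0

75.0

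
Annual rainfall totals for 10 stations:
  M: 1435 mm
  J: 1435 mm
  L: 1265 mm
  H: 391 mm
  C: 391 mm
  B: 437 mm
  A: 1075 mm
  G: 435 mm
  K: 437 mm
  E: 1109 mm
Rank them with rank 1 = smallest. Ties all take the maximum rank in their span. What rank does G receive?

3

Sorted (ascending): 391, 391, 435, 437, 437, 1075, 1109, 1265, 1435, 1435
The 2 values of 391 occupy positions 1–2 → each gets rank 2.
The 2 values of 437 occupy positions 4–5 → each gets rank 5.
The 2 values of 1435 occupy positions 9–10 → each gets rank 10.
G has value 435 mm → rank 3.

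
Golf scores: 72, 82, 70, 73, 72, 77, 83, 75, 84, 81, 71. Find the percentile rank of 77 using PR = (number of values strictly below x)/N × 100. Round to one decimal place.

N = 11.
Strictly below 77: 6. Equal to 77: 1.
PR = 6/11 × 100 = 54.5

54.5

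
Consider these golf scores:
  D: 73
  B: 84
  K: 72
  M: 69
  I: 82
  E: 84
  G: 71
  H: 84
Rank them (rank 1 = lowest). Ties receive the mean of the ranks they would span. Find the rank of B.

Sorted (ascending): 69, 71, 72, 73, 82, 84, 84, 84
The 3 values of 84 occupy positions 6–8 → average rank 7.
B has value 84 → rank 7.

7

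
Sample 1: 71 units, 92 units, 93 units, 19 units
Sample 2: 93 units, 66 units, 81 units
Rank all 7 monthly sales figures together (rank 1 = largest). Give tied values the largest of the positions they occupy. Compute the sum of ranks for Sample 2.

12

Sorted (descending): 93, 93, 92, 81, 71, 66, 19
The 2 values of 93 occupy positions 1–2 → each gets rank 2.
Sample 2 values → pooled ranks: 93→2, 66→6, 81→4
Rank sum = 2 + 6 + 4 = 12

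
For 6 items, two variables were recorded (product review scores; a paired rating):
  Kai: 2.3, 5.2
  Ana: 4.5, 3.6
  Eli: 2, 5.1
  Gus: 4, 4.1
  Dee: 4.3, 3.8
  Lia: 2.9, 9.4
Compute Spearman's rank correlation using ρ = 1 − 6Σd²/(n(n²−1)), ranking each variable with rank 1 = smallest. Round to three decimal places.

-0.771

Ranks of variable 1: 2, 6, 1, 4, 5, 3
Ranks of variable 2: 5, 1, 4, 3, 2, 6
d = r₁ − r₂: -3, 5, -3, 1, 3, -3
d²: 9, 25, 9, 1, 9, 9; Σd² = 62
ρ = 1 − 6·62/(6·35) = 1 − 372/210 = -0.771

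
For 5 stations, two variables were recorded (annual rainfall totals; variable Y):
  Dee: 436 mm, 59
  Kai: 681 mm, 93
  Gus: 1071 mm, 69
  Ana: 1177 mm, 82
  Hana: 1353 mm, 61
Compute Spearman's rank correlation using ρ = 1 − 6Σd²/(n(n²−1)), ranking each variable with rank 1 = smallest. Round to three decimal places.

0.100

Ranks of variable 1: 1, 2, 3, 4, 5
Ranks of variable 2: 1, 5, 3, 4, 2
d = r₁ − r₂: 0, -3, 0, 0, 3
d²: 0, 9, 0, 0, 9; Σd² = 18
ρ = 1 − 6·18/(5·24) = 1 − 108/120 = 0.100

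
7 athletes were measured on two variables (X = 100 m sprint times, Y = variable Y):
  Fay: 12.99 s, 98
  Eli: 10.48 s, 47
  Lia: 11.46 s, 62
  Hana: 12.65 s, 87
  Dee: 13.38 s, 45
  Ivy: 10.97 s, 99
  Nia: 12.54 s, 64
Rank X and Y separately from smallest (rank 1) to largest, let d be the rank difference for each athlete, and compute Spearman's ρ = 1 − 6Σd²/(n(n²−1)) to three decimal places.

-0.107

Ranks of variable 1: 6, 1, 3, 5, 7, 2, 4
Ranks of variable 2: 6, 2, 3, 5, 1, 7, 4
d = r₁ − r₂: 0, -1, 0, 0, 6, -5, 0
d²: 0, 1, 0, 0, 36, 25, 0; Σd² = 62
ρ = 1 − 6·62/(7·48) = 1 − 372/336 = -0.107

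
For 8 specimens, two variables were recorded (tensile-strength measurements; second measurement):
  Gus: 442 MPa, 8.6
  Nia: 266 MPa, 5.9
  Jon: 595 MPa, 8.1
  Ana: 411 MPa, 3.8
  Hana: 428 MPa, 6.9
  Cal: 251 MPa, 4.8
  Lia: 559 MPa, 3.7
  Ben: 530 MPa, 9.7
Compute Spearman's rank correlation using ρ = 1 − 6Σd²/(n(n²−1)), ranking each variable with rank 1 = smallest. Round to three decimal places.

Ranks of variable 1: 5, 2, 8, 3, 4, 1, 7, 6
Ranks of variable 2: 7, 4, 6, 2, 5, 3, 1, 8
d = r₁ − r₂: -2, -2, 2, 1, -1, -2, 6, -2
d²: 4, 4, 4, 1, 1, 4, 36, 4; Σd² = 58
ρ = 1 − 6·58/(8·63) = 1 − 348/504 = 0.310

0.310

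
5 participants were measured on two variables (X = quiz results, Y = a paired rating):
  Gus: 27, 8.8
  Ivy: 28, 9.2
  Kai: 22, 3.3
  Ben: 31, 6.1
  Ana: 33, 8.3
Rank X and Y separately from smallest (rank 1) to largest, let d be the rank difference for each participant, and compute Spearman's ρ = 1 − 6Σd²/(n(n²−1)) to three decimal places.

Ranks of variable 1: 2, 3, 1, 4, 5
Ranks of variable 2: 4, 5, 1, 2, 3
d = r₁ − r₂: -2, -2, 0, 2, 2
d²: 4, 4, 0, 4, 4; Σd² = 16
ρ = 1 − 6·16/(5·24) = 1 − 96/120 = 0.200

0.200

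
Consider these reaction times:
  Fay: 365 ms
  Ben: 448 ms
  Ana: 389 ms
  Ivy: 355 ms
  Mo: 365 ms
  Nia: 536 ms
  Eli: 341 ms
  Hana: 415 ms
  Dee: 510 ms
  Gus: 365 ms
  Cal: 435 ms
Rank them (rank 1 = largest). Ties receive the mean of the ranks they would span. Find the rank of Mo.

Sorted (descending): 536, 510, 448, 435, 415, 389, 365, 365, 365, 355, 341
The 3 values of 365 occupy positions 7–9 → average rank 8.
Mo has value 365 ms → rank 8.

8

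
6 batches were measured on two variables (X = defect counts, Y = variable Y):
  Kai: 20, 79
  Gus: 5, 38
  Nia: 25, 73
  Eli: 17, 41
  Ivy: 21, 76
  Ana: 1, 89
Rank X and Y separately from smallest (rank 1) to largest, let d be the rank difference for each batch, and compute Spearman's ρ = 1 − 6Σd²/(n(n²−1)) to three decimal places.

-0.086

Ranks of variable 1: 4, 2, 6, 3, 5, 1
Ranks of variable 2: 5, 1, 3, 2, 4, 6
d = r₁ − r₂: -1, 1, 3, 1, 1, -5
d²: 1, 1, 9, 1, 1, 25; Σd² = 38
ρ = 1 − 6·38/(6·35) = 1 − 228/210 = -0.086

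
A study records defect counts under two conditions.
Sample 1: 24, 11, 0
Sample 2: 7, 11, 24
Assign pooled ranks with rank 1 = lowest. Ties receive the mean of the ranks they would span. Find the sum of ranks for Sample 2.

11

Sorted (ascending): 0, 7, 11, 11, 24, 24
The 2 values of 11 occupy positions 3–4 → average rank (3+4)/2 = 3.5.
The 2 values of 24 occupy positions 5–6 → average rank (5+6)/2 = 5.5.
Sample 2 values → pooled ranks: 7→2, 11→3.5, 24→5.5
Rank sum = 2 + 3.5 + 5.5 = 11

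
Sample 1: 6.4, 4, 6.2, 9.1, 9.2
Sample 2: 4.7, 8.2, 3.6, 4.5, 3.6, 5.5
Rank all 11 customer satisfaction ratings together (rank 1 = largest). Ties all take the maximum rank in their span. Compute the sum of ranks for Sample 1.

Sorted (descending): 9.2, 9.1, 8.2, 6.4, 6.2, 5.5, 4.7, 4.5, 4, 3.6, 3.6
The 2 values of 3.6 occupy positions 10–11 → each gets rank 11.
Sample 1 values → pooled ranks: 6.4→4, 4→9, 6.2→5, 9.1→2, 9.2→1
Rank sum = 4 + 9 + 5 + 2 + 1 = 21

21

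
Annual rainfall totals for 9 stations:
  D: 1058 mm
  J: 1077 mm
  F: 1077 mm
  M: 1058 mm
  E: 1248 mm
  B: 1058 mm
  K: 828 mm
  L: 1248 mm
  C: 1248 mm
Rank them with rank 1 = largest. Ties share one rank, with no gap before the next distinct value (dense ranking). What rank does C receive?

1

Sorted (descending): 1248, 1248, 1248, 1077, 1077, 1058, 1058, 1058, 828
The 3 values of 1248 share dense rank 1.
The 2 values of 1077 share dense rank 2.
The 3 values of 1058 share dense rank 3.
Remaining distinct values take the next consecutive integers.
C has value 1248 mm → rank 1.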